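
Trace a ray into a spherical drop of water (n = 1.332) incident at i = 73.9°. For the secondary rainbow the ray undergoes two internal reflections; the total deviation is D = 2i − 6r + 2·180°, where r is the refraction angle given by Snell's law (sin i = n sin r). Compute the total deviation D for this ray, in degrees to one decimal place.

230.8°

sin r = sin 73.9° / 1.332 = 0.9608/1.332 = 0.7213; r = 46.16°.
D = 2·73.9° − 6·46.16° + 2·180° = 147.80° − 276.97° + 360° = 230.83°.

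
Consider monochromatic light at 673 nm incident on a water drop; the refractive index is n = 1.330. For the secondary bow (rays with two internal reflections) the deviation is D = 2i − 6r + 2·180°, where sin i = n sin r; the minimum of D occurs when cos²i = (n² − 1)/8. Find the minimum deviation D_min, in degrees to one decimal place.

cos²i = (1.76890 − 1)/8 = 0.09611; i = arccos(0.31002) = 71.940°.
sin r = sin 71.940°/1.330 = 0.71483; r = 45.630°.
D_min = 2·71.940° − 6·45.630° + 360° = 230.101°.

230.1°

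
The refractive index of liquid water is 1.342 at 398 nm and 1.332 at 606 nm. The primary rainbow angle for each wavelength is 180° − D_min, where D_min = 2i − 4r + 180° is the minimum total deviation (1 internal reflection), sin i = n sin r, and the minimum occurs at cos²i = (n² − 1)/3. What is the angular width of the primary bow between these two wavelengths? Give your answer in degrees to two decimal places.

At 398 nm (n = 1.342): cos²i = 0.26699 → i = 58.888°, r = 39.641°, D_min = 139.213°, rainbow angle = 40.787°.
At 606 nm (n = 1.332): cos²i = 0.25807 → i = 59.469°, r = 40.290°, D_min = 137.776°, rainbow angle = 42.224°.
Angular width = |40.787° − 42.224°| = 1.437°.

1.44°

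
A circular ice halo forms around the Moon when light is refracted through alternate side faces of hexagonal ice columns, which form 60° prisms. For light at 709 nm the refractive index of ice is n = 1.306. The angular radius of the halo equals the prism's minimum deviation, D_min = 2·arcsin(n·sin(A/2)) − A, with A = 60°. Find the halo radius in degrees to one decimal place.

21.5°

n·sin(A/2) = 1.306 × sin 30° = 1.306 × 0.5000 = 0.6530.
D_min = 2·arcsin(0.6530) − 60° = 2 × 40.768° − 60° = 21.536°.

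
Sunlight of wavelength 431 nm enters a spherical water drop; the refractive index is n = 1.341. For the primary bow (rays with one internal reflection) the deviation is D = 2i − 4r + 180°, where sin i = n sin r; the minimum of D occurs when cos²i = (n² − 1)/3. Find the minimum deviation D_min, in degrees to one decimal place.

cos²i = (1.79828 − 1)/3 = 0.26609; i = arccos(0.51584) = 58.946°.
sin r = sin 58.946°/1.341 = 0.63884; r = 39.705°.
D_min = 2·58.946° − 4·39.705° + 180° = 139.071°.

139.1°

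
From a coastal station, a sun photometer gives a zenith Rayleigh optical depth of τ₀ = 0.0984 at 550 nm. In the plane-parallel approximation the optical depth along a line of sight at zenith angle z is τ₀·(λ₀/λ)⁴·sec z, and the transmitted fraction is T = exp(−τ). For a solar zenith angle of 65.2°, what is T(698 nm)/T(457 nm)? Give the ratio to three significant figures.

Airmass: sec 65.2° = 2.3841.
τ(698 nm) = 0.0984 × (550/698)⁴ × 2.3841 = 0.0984 × 0.3855 × 2.3841 = 0.0904.
τ(457 nm) = 0.0984 × (550/457)⁴ × 2.3841 = 0.0984 × 2.0979 × 2.3841 = 0.4922.
T(698)/T(457) = exp(τ_B − τ_A) = exp(0.4017) = 1.4944.

1.49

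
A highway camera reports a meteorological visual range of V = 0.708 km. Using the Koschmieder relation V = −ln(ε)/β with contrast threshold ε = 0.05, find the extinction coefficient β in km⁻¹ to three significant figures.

β = −ln(0.05) / V = 2.996 / 0.708 = 4.2313 km⁻¹.

4.23 km⁻¹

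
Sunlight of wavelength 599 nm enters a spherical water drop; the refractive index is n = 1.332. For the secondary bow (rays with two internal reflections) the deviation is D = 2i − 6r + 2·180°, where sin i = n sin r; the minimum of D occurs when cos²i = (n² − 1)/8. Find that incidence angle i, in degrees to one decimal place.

71.9°

cos²i = (1.332² − 1)/8 = (1.77422 − 1)/8 = 0.09678.
cos i = 0.31109, so i = 71.875°.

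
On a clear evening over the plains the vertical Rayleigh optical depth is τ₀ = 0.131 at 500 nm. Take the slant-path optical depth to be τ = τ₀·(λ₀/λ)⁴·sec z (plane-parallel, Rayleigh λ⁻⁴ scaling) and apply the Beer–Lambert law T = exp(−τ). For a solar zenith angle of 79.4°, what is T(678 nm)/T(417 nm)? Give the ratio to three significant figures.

3.53

Airmass: sec 79.4° = 5.4362.
τ(678 nm) = 0.131 × (500/678)⁴ × 5.4362 = 0.131 × 0.2958 × 5.4362 = 0.2106.
τ(417 nm) = 0.131 × (500/417)⁴ × 5.4362 = 0.131 × 2.0670 × 5.4362 = 1.4720.
T(678)/T(417) = exp(τ_B − τ_A) = exp(1.2614) = 3.5302.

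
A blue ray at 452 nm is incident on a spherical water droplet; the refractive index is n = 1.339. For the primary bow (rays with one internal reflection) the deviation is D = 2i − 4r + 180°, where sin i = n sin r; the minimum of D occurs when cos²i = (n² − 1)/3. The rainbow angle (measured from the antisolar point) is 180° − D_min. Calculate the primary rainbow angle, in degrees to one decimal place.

cos²i = (1.79292 − 1)/3 = 0.26431; i = arccos(0.51411) = 59.062°.
sin r = sin 59.062°/1.339 = 0.64057; r = 39.834°.
D_min = 2·59.062° − 4·39.834° + 180° = 138.786°.
Rainbow angle = 180° − D_min = 41.214°.

41.2°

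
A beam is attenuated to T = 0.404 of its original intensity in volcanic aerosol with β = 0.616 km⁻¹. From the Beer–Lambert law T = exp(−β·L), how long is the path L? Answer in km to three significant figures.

Beer–Lambert: T = exp(−βL) ⇒ L = −ln(T)/β = −ln(0.404)/0.616 = 0.9063/0.616 = 1.471 km.

1.47 km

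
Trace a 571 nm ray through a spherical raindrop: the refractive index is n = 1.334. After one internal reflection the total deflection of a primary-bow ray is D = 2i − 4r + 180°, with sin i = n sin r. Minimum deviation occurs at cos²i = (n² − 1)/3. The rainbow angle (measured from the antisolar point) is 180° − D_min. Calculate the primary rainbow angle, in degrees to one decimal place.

cos²i = (1.77956 − 1)/3 = 0.25985; i = arccos(0.50976) = 59.352°.
sin r = sin 59.352°/1.334 = 0.64492; r = 40.159°.
D_min = 2·59.352° − 4·40.159° + 180° = 138.067°.
Rainbow angle = 180° − D_min = 41.933°.

41.9°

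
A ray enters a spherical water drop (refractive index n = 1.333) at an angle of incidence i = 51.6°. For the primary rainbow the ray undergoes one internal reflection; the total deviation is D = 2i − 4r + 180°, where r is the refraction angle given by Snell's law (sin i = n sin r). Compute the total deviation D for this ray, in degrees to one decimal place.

sin r = sin 51.6° / 1.333 = 0.7837/1.333 = 0.5879; r = 36.01°.
D = 2·51.6° − 4·36.01° + 180° = 103.20° − 144.04° + 180° = 139.16°.

139.2°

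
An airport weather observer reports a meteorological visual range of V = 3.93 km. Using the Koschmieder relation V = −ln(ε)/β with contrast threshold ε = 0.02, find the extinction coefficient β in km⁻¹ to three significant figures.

0.995 km⁻¹

β = −ln(0.02) / V = 3.912 / 3.93 = 0.9954 km⁻¹.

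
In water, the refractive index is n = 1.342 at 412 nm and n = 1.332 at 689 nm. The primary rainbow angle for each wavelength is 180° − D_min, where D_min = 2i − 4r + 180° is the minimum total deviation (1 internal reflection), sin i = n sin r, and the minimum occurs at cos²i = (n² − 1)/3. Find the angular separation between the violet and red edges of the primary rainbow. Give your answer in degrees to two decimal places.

At 412 nm (n = 1.342): cos²i = 0.26699 → i = 58.888°, r = 39.641°, D_min = 139.213°, rainbow angle = 40.787°.
At 689 nm (n = 1.332): cos²i = 0.25807 → i = 59.469°, r = 40.290°, D_min = 137.776°, rainbow angle = 42.224°.
Angular width = |40.787° − 42.224°| = 1.437°.

1.44°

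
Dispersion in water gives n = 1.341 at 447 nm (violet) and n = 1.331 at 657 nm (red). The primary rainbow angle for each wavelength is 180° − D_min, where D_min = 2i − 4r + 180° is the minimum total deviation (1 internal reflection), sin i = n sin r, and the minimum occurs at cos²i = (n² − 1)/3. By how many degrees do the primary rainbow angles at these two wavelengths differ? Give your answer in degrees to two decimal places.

At 447 nm (n = 1.341): cos²i = 0.26609 → i = 58.946°, r = 39.705°, D_min = 139.071°, rainbow angle = 40.929°.
At 657 nm (n = 1.331): cos²i = 0.25719 → i = 59.527°, r = 40.356°, D_min = 137.630°, rainbow angle = 42.370°.
Angular width = |40.929° − 42.370°| = 1.441°.

1.44°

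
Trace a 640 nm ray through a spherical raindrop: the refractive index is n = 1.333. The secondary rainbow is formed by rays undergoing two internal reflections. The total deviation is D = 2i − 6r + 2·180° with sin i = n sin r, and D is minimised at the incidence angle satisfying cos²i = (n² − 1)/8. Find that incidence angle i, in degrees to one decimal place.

cos²i = (1.333² − 1)/8 = (1.77689 − 1)/8 = 0.09711.
cos i = 0.31163, so i = 71.843°.

71.8°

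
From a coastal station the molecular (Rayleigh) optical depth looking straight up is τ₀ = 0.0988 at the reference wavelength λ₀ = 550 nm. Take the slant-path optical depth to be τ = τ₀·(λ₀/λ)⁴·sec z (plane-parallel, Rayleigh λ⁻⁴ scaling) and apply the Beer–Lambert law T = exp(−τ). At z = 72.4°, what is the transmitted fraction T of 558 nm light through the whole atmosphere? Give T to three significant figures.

0.735

sec 72.4° = 3.3072.
τ = 0.0988 × (550/558)⁴ × 3.3072 = 0.0988 × 0.9439 × 3.3072 = 0.3084.
T = exp(−0.3084) = 0.7346.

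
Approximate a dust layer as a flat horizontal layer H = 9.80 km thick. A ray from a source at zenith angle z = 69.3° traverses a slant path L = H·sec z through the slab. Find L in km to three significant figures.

sec z = 1/cos 69.3° = 2.8291.
L = 9.80 × 2.8291 = 27.725 km.

27.7 km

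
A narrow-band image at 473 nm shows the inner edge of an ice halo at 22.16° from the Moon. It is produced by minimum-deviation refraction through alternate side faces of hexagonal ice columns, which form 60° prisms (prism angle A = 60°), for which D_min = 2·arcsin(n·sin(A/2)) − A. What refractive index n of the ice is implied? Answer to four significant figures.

Rearranging: n = sin((D_min + A)/2) / sin(A/2).
(D_min + A)/2 = (22.16° + 60°)/2 = 41.080°.
n = sin 41.080° / sin 30° = 0.6571 / 0.5000 = 1.3142.

1.314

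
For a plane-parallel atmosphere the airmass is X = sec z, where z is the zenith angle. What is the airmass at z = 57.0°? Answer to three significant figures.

X = sec z = 1/cos 57.0° = 1/0.5446 = 1.8361.

1.84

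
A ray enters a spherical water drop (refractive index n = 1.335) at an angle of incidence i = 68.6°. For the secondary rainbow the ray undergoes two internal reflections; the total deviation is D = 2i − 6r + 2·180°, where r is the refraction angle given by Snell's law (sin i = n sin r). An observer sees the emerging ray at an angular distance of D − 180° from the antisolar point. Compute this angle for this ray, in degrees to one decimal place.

sin r = sin 68.6° / 1.335 = 0.9311/1.335 = 0.6974; r = 44.22°.
D = 2·68.6° − 6·44.22° + 2·180° = 137.20° − 265.32° + 360° = 231.88°.
Angle from antisolar point = D − 180° = 51.88°.

51.9°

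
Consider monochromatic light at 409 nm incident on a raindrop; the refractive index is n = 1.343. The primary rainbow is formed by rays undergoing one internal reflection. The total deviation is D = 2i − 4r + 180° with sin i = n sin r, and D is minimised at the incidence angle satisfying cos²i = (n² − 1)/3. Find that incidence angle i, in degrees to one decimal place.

58.8°

cos²i = (1.343² − 1)/3 = (1.80365 − 1)/3 = 0.26788.
cos i = 0.51757, so i = 58.830°.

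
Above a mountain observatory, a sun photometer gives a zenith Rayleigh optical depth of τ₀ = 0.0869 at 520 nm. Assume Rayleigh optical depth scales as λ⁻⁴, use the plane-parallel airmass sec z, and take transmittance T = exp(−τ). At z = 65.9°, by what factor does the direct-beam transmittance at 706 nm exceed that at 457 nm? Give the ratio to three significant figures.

Airmass: sec 65.9° = 2.4490.
τ(706 nm) = 0.0869 × (520/706)⁴ × 2.4490 = 0.0869 × 0.2943 × 2.4490 = 0.0626.
τ(457 nm) = 0.0869 × (520/457)⁴ × 2.4490 = 0.0869 × 1.6763 × 2.4490 = 0.3567.
T(706)/T(457) = exp(τ_B − τ_A) = exp(0.2941) = 1.3419.

1.34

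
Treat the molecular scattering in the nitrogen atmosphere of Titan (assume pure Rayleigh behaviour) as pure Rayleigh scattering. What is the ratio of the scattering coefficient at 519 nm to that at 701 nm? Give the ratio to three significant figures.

Rayleigh scattering ∝ λ⁻⁴, so the ratio of coefficients is the inverse fourth power of the wavelength ratio.
σ(519)/σ(701) = (701/519)⁴ = (1.3507)⁴ = 3.328.

3.33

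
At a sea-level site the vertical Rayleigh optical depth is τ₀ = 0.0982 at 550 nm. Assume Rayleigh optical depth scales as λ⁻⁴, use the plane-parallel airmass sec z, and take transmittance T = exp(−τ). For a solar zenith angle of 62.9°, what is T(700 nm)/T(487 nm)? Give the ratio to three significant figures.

1.31

Airmass: sec 62.9° = 2.1952.
τ(700 nm) = 0.0982 × (550/700)⁴ × 2.1952 = 0.0982 × 0.3811 × 2.1952 = 0.0822.
τ(487 nm) = 0.0982 × (550/487)⁴ × 2.1952 = 0.0982 × 1.6268 × 2.1952 = 0.3507.
T(700)/T(487) = exp(τ_B − τ_A) = exp(0.2685) = 1.3080.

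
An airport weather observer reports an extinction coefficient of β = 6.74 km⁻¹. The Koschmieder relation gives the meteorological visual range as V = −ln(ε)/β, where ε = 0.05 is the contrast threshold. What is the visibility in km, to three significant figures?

0.444 km

V = −ln(0.05) / 6.74 = 2.996 / 6.74 = 0.4445 km.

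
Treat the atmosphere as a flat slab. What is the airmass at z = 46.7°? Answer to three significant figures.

1.46

X = sec z = 1/cos 46.7° = 1/0.6858 = 1.4581.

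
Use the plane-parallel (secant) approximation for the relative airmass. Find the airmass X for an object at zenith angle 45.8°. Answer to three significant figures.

1.43

X = sec z = 1/cos 45.8° = 1/0.6972 = 1.4344.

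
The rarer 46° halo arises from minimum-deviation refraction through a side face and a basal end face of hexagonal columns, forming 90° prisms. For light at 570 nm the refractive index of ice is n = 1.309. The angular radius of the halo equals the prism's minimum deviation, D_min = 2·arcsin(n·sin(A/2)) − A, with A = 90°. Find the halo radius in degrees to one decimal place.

45.5°

n·sin(A/2) = 1.309 × sin 45° = 1.309 × 0.7071 = 0.9256.
D_min = 2·arcsin(0.9256) − 90° = 2 × 67.759° − 90° = 45.519°.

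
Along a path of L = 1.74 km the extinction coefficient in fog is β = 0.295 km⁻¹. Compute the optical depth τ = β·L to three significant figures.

0.513

τ = β·L = 0.295 × 1.74 = 0.5133.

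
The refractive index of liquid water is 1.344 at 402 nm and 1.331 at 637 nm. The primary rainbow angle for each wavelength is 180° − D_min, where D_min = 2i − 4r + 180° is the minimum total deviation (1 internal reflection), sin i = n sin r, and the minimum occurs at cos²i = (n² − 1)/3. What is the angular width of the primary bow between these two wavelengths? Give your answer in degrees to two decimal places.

At 402 nm (n = 1.344): cos²i = 0.26878 → i = 58.772°, r = 39.512°, D_min = 139.495°, rainbow angle = 40.505°.
At 637 nm (n = 1.331): cos²i = 0.25719 → i = 59.527°, r = 40.356°, D_min = 137.630°, rainbow angle = 42.370°.
Angular width = |40.505° − 42.370°| = 1.865°.

1.86°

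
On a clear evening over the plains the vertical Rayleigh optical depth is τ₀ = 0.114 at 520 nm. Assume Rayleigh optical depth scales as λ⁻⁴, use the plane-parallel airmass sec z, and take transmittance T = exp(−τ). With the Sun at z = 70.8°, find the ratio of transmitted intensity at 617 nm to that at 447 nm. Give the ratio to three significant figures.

Airmass: sec 70.8° = 3.0407.
τ(617 nm) = 0.114 × (520/617)⁴ × 3.0407 = 0.114 × 0.5045 × 3.0407 = 0.1749.
τ(447 nm) = 0.114 × (520/447)⁴ × 3.0407 = 0.114 × 1.8314 × 3.0407 = 0.6348.
T(617)/T(447) = exp(τ_B − τ_A) = exp(0.4600) = 1.5840.

1.58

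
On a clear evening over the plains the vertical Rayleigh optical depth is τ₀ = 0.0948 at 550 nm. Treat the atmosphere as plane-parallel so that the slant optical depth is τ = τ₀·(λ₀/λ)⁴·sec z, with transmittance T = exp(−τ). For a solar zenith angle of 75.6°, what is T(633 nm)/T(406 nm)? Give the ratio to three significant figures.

2.91

Airmass: sec 75.6° = 4.0211.
τ(633 nm) = 0.0948 × (550/633)⁴ × 4.0211 = 0.0948 × 0.5699 × 4.0211 = 0.2173.
τ(406 nm) = 0.0948 × (550/406)⁴ × 4.0211 = 0.0948 × 3.3678 × 4.0211 = 1.2838.
T(633)/T(406) = exp(τ_B − τ_A) = exp(1.0665) = 2.9053.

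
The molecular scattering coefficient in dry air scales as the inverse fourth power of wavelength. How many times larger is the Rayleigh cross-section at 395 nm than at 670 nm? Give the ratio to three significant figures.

8.28

Rayleigh scattering ∝ λ⁻⁴, so the ratio of coefficients is the inverse fourth power of the wavelength ratio.
σ(395)/σ(670) = (670/395)⁴ = (1.6962)⁴ = 8.278.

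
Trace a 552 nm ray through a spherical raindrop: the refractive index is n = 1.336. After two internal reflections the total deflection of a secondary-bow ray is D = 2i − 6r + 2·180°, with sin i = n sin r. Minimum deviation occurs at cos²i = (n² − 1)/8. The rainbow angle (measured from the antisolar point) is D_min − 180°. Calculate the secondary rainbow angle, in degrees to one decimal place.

cos²i = (1.78490 − 1)/8 = 0.09811; i = arccos(0.31323) = 71.746°.
sin r = sin 71.746°/1.336 = 0.71084; r = 45.303°.
D_min = 2·71.746° − 6·45.303° + 360° = 231.674°.
Rainbow angle = D_min − 180° = 51.674°.

51.7°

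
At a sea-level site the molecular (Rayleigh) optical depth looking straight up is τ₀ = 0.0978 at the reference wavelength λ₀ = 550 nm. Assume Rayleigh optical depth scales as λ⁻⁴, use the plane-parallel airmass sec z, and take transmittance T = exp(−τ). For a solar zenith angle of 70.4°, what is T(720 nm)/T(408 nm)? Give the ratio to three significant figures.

2.37

Airmass: sec 70.4° = 2.9811.
τ(720 nm) = 0.0978 × (550/720)⁴ × 2.9811 = 0.0978 × 0.3405 × 2.9811 = 0.0993.
τ(408 nm) = 0.0978 × (550/408)⁴ × 2.9811 = 0.0978 × 3.3023 × 2.9811 = 0.9628.
T(720)/T(408) = exp(τ_B − τ_A) = exp(0.8635) = 2.3714.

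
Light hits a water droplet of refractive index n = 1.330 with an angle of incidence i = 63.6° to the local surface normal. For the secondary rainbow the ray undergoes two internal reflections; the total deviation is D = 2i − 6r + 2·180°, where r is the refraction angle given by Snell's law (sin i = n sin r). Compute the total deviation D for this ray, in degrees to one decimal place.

sin r = sin 63.6° / 1.330 = 0.8957/1.330 = 0.6735; r = 42.34°.
D = 2·63.6° − 6·42.34° + 2·180° = 127.20° − 254.01° + 360° = 233.19°.

233.2°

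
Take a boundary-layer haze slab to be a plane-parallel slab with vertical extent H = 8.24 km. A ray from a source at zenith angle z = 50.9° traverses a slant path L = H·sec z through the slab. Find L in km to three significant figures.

sec z = 1/cos 50.9° = 1.5856.
L = 8.24 × 1.5856 = 13.065 km.

13.1 km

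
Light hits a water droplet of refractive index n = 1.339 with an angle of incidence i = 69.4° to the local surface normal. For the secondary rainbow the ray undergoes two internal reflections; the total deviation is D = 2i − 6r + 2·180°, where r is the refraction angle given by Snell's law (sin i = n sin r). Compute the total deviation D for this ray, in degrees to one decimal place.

sin r = sin 69.4° / 1.339 = 0.9361/1.339 = 0.6991; r = 44.35°.
D = 2·69.4° − 6·44.35° + 2·180° = 138.80° − 266.12° + 360° = 232.68°.

232.7°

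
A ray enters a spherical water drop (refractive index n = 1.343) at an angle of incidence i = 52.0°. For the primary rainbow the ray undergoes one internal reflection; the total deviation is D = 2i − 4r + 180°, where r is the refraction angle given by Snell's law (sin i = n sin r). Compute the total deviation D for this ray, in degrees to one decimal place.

sin r = sin 52.0° / 1.343 = 0.7880/1.343 = 0.5868; r = 35.93°.
D = 2·52.0° − 4·35.93° + 180° = 104.00° − 143.71° + 180° = 140.29°.

140.3°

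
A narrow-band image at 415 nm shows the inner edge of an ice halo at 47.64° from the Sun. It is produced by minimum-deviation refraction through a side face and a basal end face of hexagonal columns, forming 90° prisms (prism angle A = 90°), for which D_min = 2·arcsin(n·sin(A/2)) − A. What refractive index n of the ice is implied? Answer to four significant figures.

1.319

Rearranging: n = sin((D_min + A)/2) / sin(A/2).
(D_min + A)/2 = (47.64° + 90°)/2 = 68.820°.
n = sin 68.820° / sin 45° = 0.9324 / 0.7071 = 1.3187.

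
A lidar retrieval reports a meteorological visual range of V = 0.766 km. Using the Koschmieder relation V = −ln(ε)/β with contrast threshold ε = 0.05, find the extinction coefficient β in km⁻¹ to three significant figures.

β = −ln(0.05) / V = 2.996 / 0.766 = 3.9109 km⁻¹.

3.91 km⁻¹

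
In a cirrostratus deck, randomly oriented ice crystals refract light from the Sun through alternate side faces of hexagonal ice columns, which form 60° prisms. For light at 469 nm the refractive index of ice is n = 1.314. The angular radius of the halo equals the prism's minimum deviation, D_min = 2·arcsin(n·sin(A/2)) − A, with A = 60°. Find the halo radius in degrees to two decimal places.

22.14°

n·sin(A/2) = 1.314 × sin 30° = 1.314 × 0.5000 = 0.6570.
D_min = 2·arcsin(0.6570) − 60° = 2 × 41.071° − 60° = 22.143°.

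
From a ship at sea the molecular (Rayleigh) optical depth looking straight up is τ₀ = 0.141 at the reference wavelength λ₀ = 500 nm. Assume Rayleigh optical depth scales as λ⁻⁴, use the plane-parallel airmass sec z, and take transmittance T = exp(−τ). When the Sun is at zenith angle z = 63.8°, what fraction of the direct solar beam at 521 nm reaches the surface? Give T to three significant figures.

0.763

sec 63.8° = 2.2650.
τ = 0.141 × (500/521)⁴ × 2.2650 = 0.141 × 0.8483 × 2.2650 = 0.2709.
T = exp(−0.2709) = 0.7627.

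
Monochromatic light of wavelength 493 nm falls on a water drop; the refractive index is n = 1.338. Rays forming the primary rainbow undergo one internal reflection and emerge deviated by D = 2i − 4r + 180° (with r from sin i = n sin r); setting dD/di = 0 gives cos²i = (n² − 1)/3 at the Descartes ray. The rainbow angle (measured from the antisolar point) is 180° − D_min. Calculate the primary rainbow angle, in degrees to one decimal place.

41.4°

cos²i = (1.79024 − 1)/3 = 0.26341; i = arccos(0.51324) = 59.120°.
sin r = sin 59.120°/1.338 = 0.64144; r = 39.899°.
D_min = 2·59.120° − 4·39.899° + 180° = 138.643°.
Rainbow angle = 180° − D_min = 41.357°.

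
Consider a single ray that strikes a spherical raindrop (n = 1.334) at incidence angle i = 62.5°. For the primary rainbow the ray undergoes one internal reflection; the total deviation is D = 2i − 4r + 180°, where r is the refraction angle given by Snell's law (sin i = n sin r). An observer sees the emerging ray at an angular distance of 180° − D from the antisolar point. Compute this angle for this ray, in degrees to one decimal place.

sin r = sin 62.5° / 1.334 = 0.8870/1.334 = 0.6649; r = 41.68°.
D = 2·62.5° − 4·41.68° + 180° = 125.00° − 166.71° + 180° = 138.29°.
Angle from antisolar point = 180° − D = 41.71°.

41.7°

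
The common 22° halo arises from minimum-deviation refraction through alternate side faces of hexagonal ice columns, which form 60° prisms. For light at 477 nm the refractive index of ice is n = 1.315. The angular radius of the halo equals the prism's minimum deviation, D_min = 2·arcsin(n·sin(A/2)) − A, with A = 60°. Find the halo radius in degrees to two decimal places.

22.22°

n·sin(A/2) = 1.315 × sin 30° = 1.315 × 0.5000 = 0.6575.
D_min = 2·arcsin(0.6575) − 60° = 2 × 41.109° − 60° = 22.219°.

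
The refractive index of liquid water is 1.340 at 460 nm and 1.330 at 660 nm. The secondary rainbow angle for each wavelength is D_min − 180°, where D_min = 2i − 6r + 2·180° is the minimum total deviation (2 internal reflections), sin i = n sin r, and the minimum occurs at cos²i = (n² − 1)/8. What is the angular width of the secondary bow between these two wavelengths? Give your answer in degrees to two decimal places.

At 460 nm (n = 1.340): cos²i = 0.09945 → i = 71.618°, r = 45.088°, D_min = 232.709°, rainbow angle = 52.709°.
At 660 nm (n = 1.330): cos²i = 0.09611 → i = 71.940°, r = 45.630°, D_min = 230.101°, rainbow angle = 50.101°.
Angular width = |52.709° − 50.101°| = 2.608°.

2.61°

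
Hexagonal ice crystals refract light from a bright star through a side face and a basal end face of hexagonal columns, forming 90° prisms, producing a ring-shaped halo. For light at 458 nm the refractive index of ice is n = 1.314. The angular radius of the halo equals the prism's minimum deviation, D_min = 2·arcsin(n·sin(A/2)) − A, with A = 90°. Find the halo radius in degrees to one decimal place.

46.6°

n·sin(A/2) = 1.314 × sin 45° = 1.314 × 0.7071 = 0.9291.
D_min = 2·arcsin(0.9291) − 90° = 2 × 68.301° − 90° = 46.602°.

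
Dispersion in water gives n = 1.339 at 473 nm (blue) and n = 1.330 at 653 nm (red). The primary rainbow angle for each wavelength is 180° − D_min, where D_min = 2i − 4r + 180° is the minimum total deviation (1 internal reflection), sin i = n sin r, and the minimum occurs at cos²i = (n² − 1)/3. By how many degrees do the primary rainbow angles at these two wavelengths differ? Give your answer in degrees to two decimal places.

1.30°

At 473 nm (n = 1.339): cos²i = 0.26431 → i = 59.062°, r = 39.834°, D_min = 138.786°, rainbow angle = 41.214°.
At 653 nm (n = 1.330): cos²i = 0.25630 → i = 59.585°, r = 40.422°, D_min = 137.484°, rainbow angle = 42.516°.
Angular width = |41.214° − 42.516°| = 1.303°.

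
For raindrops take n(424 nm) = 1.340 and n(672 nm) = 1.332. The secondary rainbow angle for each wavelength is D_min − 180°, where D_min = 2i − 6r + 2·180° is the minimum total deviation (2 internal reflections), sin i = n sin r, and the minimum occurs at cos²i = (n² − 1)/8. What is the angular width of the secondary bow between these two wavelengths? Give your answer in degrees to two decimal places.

2.08°

At 424 nm (n = 1.340): cos²i = 0.09945 → i = 71.618°, r = 45.088°, D_min = 232.709°, rainbow angle = 52.709°.
At 672 nm (n = 1.332): cos²i = 0.09678 → i = 71.875°, r = 45.520°, D_min = 230.628°, rainbow angle = 50.628°.
Angular width = |52.709° − 50.628°| = 2.080°.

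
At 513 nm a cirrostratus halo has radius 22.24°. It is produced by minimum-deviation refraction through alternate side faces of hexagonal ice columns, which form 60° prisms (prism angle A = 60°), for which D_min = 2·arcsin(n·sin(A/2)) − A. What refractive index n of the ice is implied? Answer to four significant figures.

Rearranging: n = sin((D_min + A)/2) / sin(A/2).
(D_min + A)/2 = (22.24° + 60°)/2 = 41.120°.
n = sin 41.120° / sin 30° = 0.6576 / 0.5000 = 1.3153.

1.315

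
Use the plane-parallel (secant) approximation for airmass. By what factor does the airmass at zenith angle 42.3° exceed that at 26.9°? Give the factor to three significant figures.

1.21

X(42.3°)/X(26.9°) = sec 42.3° / sec 26.9° = cos 26.9° / cos 42.3° = 0.8918/0.7396 = 1.2057.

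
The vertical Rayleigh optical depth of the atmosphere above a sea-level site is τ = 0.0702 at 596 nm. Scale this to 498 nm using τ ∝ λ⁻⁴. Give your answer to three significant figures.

0.144

τ(498 nm) = τ(596 nm) × (596/498)⁴ = 0.0702 × (1.1968)⁴ = 0.0702 × 2.0515 = 0.1440.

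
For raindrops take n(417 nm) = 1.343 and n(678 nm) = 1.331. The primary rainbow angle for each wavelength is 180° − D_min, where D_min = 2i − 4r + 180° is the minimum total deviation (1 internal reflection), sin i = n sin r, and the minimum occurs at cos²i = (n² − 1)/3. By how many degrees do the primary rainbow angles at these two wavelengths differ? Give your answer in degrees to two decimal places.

1.72°

At 417 nm (n = 1.343): cos²i = 0.26788 → i = 58.830°, r = 39.577°, D_min = 139.354°, rainbow angle = 40.646°.
At 678 nm (n = 1.331): cos²i = 0.25719 → i = 59.527°, r = 40.356°, D_min = 137.630°, rainbow angle = 42.370°.
Angular width = |40.646° − 42.370°| = 1.724°.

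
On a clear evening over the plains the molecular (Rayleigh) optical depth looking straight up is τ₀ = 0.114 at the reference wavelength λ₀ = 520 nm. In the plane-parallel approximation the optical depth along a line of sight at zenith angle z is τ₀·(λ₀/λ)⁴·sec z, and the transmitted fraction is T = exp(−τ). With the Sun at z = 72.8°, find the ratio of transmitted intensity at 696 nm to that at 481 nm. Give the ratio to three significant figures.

1.50

Airmass: sec 72.8° = 3.3817.
τ(696 nm) = 0.114 × (520/696)⁴ × 3.3817 = 0.114 × 0.3116 × 3.3817 = 0.1201.
τ(481 nm) = 0.114 × (520/481)⁴ × 3.3817 = 0.114 × 1.3659 × 3.3817 = 0.5266.
T(696)/T(481) = exp(τ_B − τ_A) = exp(0.4065) = 1.5015.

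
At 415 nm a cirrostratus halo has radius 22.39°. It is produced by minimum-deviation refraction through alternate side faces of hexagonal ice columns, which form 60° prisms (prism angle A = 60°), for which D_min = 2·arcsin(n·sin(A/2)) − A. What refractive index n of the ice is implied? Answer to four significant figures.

1.317

Rearranging: n = sin((D_min + A)/2) / sin(A/2).
(D_min + A)/2 = (22.39° + 60°)/2 = 41.195°.
n = sin 41.195° / sin 30° = 0.6586 / 0.5000 = 1.3172.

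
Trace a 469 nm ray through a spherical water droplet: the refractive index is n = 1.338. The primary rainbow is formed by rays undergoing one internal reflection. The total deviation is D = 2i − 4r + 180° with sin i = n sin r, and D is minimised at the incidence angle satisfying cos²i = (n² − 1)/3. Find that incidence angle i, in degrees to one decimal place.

cos²i = (1.338² − 1)/3 = (1.79024 − 1)/3 = 0.26341.
cos i = 0.51324, so i = 59.120°.

59.1°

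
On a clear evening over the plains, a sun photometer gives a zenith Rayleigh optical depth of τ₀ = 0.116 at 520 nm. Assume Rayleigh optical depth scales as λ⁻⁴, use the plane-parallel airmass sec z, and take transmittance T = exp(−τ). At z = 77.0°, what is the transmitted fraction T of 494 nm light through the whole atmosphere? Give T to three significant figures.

sec 77.0° = 4.4454.
τ = 0.116 × (520/494)⁴ × 4.4454 = 0.116 × 1.2277 × 4.4454 = 0.6331.
T = exp(−0.6331) = 0.5309.

0.531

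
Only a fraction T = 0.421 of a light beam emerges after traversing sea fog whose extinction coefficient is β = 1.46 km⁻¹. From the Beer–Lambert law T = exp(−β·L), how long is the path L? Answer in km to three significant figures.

Beer–Lambert: T = exp(−βL) ⇒ L = −ln(T)/β = −ln(0.421)/1.46 = 0.8651/1.46 = 0.5925 km.

0.593 km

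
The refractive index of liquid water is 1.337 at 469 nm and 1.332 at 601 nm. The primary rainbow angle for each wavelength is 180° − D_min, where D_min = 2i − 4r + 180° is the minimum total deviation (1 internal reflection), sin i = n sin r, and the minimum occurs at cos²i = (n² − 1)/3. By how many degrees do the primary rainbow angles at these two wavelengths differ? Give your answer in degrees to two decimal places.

0.72°

At 469 nm (n = 1.337): cos²i = 0.26252 → i = 59.178°, r = 39.964°, D_min = 138.500°, rainbow angle = 41.500°.
At 601 nm (n = 1.332): cos²i = 0.25807 → i = 59.469°, r = 40.290°, D_min = 137.776°, rainbow angle = 42.224°.
Angular width = |41.500° − 42.224°| = 0.724°.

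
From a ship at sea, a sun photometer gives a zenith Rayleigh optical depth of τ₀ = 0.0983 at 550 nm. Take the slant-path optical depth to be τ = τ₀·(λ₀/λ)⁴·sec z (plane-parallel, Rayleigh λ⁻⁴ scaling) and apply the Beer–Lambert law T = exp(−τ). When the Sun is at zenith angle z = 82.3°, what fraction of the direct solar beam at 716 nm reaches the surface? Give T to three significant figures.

0.775

sec 82.3° = 7.4635.
τ = 0.0983 × (550/716)⁴ × 7.4635 = 0.0983 × 0.3482 × 7.4635 = 0.2554.
T = exp(−0.2554) = 0.7746.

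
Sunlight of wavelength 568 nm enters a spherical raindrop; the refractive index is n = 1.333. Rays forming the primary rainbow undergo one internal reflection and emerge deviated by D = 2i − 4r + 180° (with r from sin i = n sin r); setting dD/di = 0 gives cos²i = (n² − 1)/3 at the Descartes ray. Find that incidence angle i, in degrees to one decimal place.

59.4°

cos²i = (1.333² − 1)/3 = (1.77689 − 1)/3 = 0.25896.
cos i = 0.50888, so i = 59.410°.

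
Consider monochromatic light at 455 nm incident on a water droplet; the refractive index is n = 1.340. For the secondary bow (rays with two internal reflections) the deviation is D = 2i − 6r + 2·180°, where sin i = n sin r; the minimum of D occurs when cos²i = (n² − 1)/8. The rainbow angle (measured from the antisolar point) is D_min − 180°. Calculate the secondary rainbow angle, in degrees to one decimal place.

52.7°

cos²i = (1.79560 − 1)/8 = 0.09945; i = arccos(0.31536) = 71.618°.
sin r = sin 71.618°/1.340 = 0.70819; r = 45.088°.
D_min = 2·71.618° − 6·45.088° + 360° = 232.709°.
Rainbow angle = D_min − 180° = 52.709°.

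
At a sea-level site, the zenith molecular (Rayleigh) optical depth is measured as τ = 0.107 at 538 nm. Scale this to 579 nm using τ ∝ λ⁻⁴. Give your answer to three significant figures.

0.0798

τ(579 nm) = τ(538 nm) × (538/579)⁴ = 0.107 × (0.9292)⁴ = 0.107 × 0.7454 = 0.0798.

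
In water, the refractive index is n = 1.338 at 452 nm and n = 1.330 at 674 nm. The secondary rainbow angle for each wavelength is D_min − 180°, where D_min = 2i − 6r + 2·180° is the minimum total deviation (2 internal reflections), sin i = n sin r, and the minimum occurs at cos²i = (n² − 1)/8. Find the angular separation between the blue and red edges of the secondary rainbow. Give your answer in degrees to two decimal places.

2.09°

At 452 nm (n = 1.338): cos²i = 0.09878 → i = 71.682°, r = 45.195°, D_min = 232.193°, rainbow angle = 52.193°.
At 674 nm (n = 1.330): cos²i = 0.09611 → i = 71.940°, r = 45.630°, D_min = 230.101°, rainbow angle = 50.101°.
Angular width = |52.193° − 50.101°| = 2.092°.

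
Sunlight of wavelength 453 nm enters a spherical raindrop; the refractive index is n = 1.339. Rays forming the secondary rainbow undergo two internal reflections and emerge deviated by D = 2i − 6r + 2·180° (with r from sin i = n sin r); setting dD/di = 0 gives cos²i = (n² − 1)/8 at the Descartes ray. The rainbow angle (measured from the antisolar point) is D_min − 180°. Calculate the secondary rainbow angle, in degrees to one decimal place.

cos²i = (1.79292 − 1)/8 = 0.09912; i = arccos(0.31483) = 71.650°.
sin r = sin 71.650°/1.339 = 0.70885; r = 45.141°.
D_min = 2·71.650° − 6·45.141° + 360° = 232.451°.
Rainbow angle = D_min − 180° = 52.451°.

52.5°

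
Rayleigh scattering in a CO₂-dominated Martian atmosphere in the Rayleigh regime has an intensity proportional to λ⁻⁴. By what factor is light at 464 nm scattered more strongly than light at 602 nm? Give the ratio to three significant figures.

2.83

Rayleigh scattering ∝ λ⁻⁴, so the ratio of coefficients is the inverse fourth power of the wavelength ratio.
σ(464)/σ(602) = (602/464)⁴ = (1.2974)⁴ = 2.833.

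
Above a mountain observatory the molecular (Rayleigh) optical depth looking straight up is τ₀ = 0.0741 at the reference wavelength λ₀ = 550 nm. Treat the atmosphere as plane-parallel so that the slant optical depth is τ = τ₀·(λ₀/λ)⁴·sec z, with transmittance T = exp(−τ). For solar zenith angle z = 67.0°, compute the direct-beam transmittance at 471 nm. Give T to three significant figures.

sec 67.0° = 2.5593.
τ = 0.0741 × (550/471)⁴ × 2.5593 = 0.0741 × 1.8594 × 2.5593 = 0.3526.
T = exp(−0.3526) = 0.7028.

0.703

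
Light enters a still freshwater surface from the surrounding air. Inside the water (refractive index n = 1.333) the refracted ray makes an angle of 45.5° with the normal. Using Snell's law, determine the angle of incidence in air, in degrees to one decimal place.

Snell: sin θ_i = n · sin θ_r = 1.333 × sin 45.5° = 1.333 × 0.7133 = 0.9508.
θ_i = arcsin(0.9508) = 71.95°.

71.9°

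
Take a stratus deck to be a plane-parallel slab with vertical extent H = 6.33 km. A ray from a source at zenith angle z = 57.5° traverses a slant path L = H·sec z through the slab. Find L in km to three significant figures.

sec z = 1/cos 57.5° = 1.8612.
L = 6.33 × 1.8612 = 11.781 km.

11.8 km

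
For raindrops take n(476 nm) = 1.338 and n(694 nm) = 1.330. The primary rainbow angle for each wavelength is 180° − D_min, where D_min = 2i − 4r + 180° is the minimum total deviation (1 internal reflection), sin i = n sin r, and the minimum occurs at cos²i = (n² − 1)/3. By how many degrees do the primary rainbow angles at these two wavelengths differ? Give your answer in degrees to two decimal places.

1.16°

At 476 nm (n = 1.338): cos²i = 0.26341 → i = 59.120°, r = 39.899°, D_min = 138.643°, rainbow angle = 41.357°.
At 694 nm (n = 1.330): cos²i = 0.25630 → i = 59.585°, r = 40.422°, D_min = 137.484°, rainbow angle = 42.516°.
Angular width = |41.357° − 42.516°| = 1.160°.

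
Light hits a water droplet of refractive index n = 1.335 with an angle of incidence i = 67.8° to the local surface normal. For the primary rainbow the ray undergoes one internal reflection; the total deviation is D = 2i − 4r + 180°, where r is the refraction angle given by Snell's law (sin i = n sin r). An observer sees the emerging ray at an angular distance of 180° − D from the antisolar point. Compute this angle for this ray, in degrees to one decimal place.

sin r = sin 67.8° / 1.335 = 0.9259/1.335 = 0.6935; r = 43.91°.
D = 2·67.8° − 4·43.91° + 180° = 135.60° − 175.64° + 180° = 139.96°.
Angle from antisolar point = 180° − D = 40.04°.

40.0°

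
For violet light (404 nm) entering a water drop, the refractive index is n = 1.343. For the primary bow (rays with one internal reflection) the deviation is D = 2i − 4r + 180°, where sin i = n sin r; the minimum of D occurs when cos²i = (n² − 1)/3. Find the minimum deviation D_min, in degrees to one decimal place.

139.4°

cos²i = (1.80365 − 1)/3 = 0.26788; i = arccos(0.51757) = 58.830°.
sin r = sin 58.830°/1.343 = 0.63711; r = 39.577°.
D_min = 2·58.830° − 4·39.577° + 180° = 139.354°.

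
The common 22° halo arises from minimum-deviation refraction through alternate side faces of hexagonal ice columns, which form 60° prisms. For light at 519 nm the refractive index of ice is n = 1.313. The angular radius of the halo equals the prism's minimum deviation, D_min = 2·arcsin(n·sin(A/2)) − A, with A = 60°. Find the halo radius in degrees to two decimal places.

22.07°

n·sin(A/2) = 1.313 × sin 30° = 1.313 × 0.5000 = 0.6565.
D_min = 2·arcsin(0.6565) − 60° = 2 × 41.033° − 60° = 22.067°.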